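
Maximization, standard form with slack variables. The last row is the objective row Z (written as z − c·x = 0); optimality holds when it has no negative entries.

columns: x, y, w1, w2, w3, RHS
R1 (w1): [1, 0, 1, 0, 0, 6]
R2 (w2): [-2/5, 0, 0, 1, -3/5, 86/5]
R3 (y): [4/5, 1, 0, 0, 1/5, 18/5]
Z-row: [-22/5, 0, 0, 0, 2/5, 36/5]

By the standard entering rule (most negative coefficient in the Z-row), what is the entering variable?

x

Negative Z-row entries: x: -22/5.
The most negative is -22/5 in column x, so x enters.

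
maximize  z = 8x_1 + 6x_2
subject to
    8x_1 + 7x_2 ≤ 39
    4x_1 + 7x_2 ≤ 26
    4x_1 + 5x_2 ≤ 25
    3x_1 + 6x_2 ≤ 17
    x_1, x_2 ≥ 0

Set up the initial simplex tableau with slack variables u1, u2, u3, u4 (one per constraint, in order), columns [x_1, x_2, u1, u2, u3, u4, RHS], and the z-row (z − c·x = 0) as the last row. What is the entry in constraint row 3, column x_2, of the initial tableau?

5

Constraint 3 has coefficient 5 on x_2.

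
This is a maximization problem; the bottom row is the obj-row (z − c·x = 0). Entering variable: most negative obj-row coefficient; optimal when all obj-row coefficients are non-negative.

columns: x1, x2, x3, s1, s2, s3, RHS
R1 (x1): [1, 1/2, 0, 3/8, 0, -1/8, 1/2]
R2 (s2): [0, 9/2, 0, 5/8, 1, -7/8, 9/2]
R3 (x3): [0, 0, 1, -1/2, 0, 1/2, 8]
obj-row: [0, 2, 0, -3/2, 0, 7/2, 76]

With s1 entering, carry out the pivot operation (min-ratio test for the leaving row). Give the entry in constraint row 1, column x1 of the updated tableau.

Ratio test on column s1 — row 1: (1/2)/(3/8) = 4/3; row 2: (9/2)/(5/8) = 36/5; row 3: entry -1/2 ≤ 0. Minimum is 4/3 at row 1 (x1 leaves); pivot element 3/8.
Divide row 1 by 3/8; eliminate column s1 from the other rows.
In the new row 1, the x1 entry is the old entry divided by the pivot: 1/(3/8) = 8/3.

8/3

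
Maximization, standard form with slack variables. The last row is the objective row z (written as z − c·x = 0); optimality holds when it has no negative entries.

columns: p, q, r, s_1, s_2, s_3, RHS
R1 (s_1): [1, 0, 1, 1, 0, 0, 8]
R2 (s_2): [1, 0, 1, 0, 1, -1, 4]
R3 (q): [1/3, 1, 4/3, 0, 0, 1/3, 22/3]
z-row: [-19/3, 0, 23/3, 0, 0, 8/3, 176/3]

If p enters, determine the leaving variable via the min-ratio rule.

Column p entries and ratios — s_1: 8/1 = 8; s_2: 4/1 = 4; q: (22/3)/(1/3) = 22.
Smallest ratio is 4 in the row of s_2, so s_2 leaves.

s_2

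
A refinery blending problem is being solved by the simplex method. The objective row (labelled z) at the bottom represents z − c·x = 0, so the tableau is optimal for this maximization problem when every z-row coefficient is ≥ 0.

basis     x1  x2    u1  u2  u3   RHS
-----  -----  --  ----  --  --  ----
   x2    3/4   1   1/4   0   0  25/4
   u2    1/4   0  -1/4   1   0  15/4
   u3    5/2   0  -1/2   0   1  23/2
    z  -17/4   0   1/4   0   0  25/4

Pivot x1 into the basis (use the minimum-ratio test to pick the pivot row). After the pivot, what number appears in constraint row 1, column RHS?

14/5

Ratio test on column x1 — row 1: (25/4)/(3/4) = 25/3; row 2: (15/4)/(1/4) = 15; row 3: (23/2)/(5/2) = 23/5. Minimum is 23/5 at row 3 (u3 leaves); pivot element 5/2.
Divide row 3 by 5/2; eliminate column x1 from the other rows.
Row 1 update in column RHS: 25/4 − (3/4)·(23/5) = 14/5.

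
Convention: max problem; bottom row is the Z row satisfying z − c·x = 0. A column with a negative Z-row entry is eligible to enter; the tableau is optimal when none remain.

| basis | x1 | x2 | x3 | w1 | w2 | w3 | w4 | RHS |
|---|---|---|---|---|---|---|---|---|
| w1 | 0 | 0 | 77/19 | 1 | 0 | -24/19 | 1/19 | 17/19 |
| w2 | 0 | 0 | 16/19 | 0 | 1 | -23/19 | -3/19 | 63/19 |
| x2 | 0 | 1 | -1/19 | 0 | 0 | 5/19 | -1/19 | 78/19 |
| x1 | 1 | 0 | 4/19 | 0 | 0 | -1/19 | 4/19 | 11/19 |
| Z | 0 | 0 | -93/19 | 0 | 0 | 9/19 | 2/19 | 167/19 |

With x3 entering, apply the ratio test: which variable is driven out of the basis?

Column x3 entries and ratios — w1: (17/19)/(77/19) = 17/77; w2: (63/19)/(16/19) = 63/16; x2: -1/19 ≤ 0, skip; x1: (11/19)/(4/19) = 11/4.
Smallest ratio is 17/77 in the row of w1, so w1 leaves.

w1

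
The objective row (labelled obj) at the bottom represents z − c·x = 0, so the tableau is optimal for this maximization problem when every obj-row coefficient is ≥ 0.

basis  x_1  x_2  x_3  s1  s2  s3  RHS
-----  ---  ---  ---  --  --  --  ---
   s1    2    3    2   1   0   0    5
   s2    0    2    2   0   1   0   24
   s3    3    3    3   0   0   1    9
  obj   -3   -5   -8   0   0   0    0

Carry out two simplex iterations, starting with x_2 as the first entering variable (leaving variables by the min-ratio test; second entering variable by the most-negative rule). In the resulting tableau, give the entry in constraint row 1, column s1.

1/2

Ratio test on column x_2 — row 1: 5/3 = 5/3; row 2: 24/2 = 12; row 3: 9/3 = 3. Minimum is 5/3 at row 1 (s1 leaves); pivot element 3.
Divide row 1 by 3; eliminate column x_2 from the other rows.
Second iteration: most negative obj-row entry is -14/3 in column x_3, so x_3 enters.
Ratio test on column x_3 — row 1: (5/3)/(2/3) = 5/2; row 2: (62/3)/(2/3) = 31; row 3: 4/1 = 4. Minimum is 5/2 at row 1 (x_2 leaves); pivot element 2/3.
Divide row 1 by 2/3; eliminate column x_3 from the other rows.
After both pivots, the entry at constraint row 1, column s1 is 1/2.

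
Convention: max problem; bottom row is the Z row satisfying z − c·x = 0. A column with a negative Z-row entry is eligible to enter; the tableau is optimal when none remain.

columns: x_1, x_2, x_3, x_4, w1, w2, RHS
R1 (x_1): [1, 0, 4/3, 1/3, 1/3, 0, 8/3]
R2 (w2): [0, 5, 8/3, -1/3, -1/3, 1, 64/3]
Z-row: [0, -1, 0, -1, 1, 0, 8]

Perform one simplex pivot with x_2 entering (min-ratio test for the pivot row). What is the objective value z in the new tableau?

Ratio test on column x_2 — row 1: entry 0 ≤ 0; row 2: (64/3)/5 = 64/15. Minimum is 64/15 at row 2 (w2 leaves); pivot element 5.
Pivot on row 2; the Z-row RHS becomes 8 − (-1)·(64/15) = 184/15.

184/15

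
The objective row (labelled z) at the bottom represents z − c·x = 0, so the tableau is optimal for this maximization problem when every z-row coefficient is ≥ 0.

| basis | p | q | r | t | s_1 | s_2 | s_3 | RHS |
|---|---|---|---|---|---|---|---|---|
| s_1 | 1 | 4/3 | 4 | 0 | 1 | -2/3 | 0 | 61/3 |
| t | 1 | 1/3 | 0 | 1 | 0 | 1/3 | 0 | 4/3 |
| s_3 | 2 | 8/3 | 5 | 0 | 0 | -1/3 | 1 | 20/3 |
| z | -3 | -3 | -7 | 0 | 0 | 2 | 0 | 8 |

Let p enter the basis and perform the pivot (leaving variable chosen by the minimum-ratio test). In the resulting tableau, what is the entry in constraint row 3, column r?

5

Ratio test on column p — row 1: (61/3)/1 = 61/3; row 2: (4/3)/1 = 4/3; row 3: (20/3)/2 = 10/3. Minimum is 4/3 at row 2 (t leaves); pivot element 1.
Divide row 2 by 1; eliminate column p from the other rows.
Row 3 update in column r: 5 − 2·0 = 5.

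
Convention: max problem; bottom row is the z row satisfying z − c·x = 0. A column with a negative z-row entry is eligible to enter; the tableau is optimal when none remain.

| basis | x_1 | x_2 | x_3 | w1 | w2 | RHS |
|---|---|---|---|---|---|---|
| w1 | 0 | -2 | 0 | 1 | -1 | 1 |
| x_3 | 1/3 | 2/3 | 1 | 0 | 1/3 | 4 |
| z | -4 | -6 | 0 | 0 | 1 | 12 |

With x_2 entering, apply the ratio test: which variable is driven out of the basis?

Column x_2 entries and ratios — w1: -2 ≤ 0, skip; x_3: 4/(2/3) = 6.
Smallest ratio is 6 in the row of x_3, so x_3 leaves.

x_3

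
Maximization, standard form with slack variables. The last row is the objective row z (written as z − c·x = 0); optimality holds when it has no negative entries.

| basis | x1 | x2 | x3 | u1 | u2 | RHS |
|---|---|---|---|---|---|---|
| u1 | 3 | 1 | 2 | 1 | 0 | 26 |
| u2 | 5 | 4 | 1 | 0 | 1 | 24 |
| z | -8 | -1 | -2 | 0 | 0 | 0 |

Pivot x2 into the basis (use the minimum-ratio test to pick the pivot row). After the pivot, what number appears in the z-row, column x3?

Ratio test on column x2 — row 1: 26/1 = 26; row 2: 24/4 = 6. Minimum is 6 at row 2 (u2 leaves); pivot element 4.
Divide row 2 by 4; eliminate column x2 from the other rows.
z-row update in column x3: -2 − (-1)·(1/4) = -7/4.

-7/4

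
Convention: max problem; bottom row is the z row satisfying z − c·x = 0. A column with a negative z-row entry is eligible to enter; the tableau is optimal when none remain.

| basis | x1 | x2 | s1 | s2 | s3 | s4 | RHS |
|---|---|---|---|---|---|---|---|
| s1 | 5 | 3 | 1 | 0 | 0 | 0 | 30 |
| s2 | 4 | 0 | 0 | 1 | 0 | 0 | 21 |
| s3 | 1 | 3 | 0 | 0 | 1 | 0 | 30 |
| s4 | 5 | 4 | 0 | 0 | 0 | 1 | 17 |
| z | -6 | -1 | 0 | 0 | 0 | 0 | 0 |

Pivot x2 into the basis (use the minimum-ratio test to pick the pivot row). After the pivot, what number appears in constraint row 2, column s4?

0

Ratio test on column x2 — row 1: 30/3 = 10; row 2: entry 0 ≤ 0; row 3: 30/3 = 10; row 4: 17/4 = 17/4. Minimum is 17/4 at row 4 (s4 leaves); pivot element 4.
Divide row 4 by 4; eliminate column x2 from the other rows.
Row 2 update in column s4: 0 − 0·(1/4) = 0.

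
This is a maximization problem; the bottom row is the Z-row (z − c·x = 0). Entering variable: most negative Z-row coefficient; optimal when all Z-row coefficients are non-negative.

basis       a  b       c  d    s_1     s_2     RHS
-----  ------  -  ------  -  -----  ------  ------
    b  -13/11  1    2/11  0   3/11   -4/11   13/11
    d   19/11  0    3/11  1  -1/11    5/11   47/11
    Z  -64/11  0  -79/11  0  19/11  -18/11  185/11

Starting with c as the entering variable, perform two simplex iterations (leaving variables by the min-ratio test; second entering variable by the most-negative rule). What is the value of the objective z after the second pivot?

Ratio test on column c — row 1: (13/11)/(2/11) = 13/2; row 2: (47/11)/(3/11) = 47/3. Minimum is 13/2 at row 1 (b leaves); pivot element 2/11.
Pivot on row 1; the Z-row RHS becomes 185/11 − (-79/11)·(13/2) = 127/2.
Next entering variable (most negative Z-row entry -105/2): a.
Ratio test on column a — row 1: entry -13/2 ≤ 0; row 2: (5/2)/(7/2) = 5/7. Minimum is 5/7 at row 2 (d leaves); pivot element 7/2.
After the second pivot the Z-row RHS is 127/2 − (-105/2)·(5/7) = 101.

101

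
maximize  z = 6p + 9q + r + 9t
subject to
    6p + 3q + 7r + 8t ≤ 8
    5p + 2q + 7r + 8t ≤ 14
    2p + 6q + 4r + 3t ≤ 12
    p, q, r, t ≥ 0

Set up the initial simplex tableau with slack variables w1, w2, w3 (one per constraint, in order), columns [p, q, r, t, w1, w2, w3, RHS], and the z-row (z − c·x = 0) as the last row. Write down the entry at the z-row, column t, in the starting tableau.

-9

The z-row carries the negated objective coefficients: the t entry is -9.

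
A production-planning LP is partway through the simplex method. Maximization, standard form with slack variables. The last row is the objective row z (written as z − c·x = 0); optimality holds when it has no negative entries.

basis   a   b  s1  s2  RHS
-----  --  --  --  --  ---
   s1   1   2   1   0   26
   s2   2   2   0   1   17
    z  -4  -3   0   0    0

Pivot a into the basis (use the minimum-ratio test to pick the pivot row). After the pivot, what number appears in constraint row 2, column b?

1

Ratio test on column a — row 1: 26/1 = 26; row 2: 17/2 = 17/2. Minimum is 17/2 at row 2 (s2 leaves); pivot element 2.
Divide row 2 by 2; eliminate column a from the other rows.
In the new row 2, the b entry is the old entry divided by the pivot: 2/2 = 1.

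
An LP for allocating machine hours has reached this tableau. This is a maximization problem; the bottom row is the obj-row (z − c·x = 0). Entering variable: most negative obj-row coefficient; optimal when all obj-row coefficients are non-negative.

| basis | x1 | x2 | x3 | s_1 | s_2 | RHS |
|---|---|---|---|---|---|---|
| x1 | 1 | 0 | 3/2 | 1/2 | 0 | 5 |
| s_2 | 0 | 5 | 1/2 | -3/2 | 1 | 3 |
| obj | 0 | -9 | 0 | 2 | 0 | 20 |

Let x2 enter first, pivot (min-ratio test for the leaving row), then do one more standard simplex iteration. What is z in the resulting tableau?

162/5

Ratio test on column x2 — row 1: entry 0 ≤ 0; row 2: 3/5 = 3/5. Minimum is 3/5 at row 2 (s_2 leaves); pivot element 5.
Pivot on row 2; the obj-row RHS becomes 20 − (-9)·(3/5) = 127/5.
Next entering variable (most negative obj-row entry -7/10): s_1.
Ratio test on column s_1 — row 1: 5/(1/2) = 10; row 2: entry -3/10 ≤ 0. Minimum is 10 at row 1 (x1 leaves); pivot element 1/2.
After the second pivot the obj-row RHS is 127/5 − (-7/10)·10 = 162/5.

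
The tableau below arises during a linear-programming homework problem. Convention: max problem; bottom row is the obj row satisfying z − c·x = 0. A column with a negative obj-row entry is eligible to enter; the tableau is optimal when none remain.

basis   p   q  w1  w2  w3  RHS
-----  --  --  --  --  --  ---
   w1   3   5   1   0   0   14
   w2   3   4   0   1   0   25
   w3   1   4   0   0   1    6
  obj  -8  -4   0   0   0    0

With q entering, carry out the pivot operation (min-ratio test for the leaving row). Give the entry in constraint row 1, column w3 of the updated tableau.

-5/4

Ratio test on column q — row 1: 14/5 = 14/5; row 2: 25/4 = 25/4; row 3: 6/4 = 3/2. Minimum is 3/2 at row 3 (w3 leaves); pivot element 4.
Divide row 3 by 4; eliminate column q from the other rows.
Row 1 update in column w3: 0 − 5·(1/4) = -5/4.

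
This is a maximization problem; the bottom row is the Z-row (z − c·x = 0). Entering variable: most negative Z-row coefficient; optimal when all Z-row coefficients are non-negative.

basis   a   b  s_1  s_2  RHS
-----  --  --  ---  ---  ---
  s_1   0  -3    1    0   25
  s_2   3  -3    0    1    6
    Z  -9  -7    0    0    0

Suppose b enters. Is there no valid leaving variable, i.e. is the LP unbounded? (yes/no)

Every constraint-row entry in column b is ≤ 0, so increasing b is unbounded.

yes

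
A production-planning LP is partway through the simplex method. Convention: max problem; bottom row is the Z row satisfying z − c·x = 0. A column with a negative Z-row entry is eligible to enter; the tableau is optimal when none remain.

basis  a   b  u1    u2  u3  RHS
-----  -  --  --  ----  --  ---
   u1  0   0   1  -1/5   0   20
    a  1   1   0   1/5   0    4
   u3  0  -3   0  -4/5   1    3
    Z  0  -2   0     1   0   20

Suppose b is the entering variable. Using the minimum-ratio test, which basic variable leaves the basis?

Column b entries and ratios — u1: 0 ≤ 0, skip; a: 4/1 = 4; u3: -3 ≤ 0, skip.
Smallest ratio is 4 in the row of a, so a leaves.

a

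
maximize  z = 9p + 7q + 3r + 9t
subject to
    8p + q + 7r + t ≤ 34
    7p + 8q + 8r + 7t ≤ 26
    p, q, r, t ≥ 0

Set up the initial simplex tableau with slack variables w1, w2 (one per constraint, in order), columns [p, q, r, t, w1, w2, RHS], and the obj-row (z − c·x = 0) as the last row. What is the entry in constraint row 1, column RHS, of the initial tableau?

34

The RHS of constraint 1 is b_1 = 34.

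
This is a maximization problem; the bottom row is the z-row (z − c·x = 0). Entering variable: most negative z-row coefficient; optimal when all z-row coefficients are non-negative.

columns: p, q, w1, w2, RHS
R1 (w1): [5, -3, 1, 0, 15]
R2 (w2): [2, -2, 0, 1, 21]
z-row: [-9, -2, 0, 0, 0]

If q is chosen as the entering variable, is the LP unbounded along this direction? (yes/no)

Every constraint-row entry in column q is ≤ 0, so increasing q is unbounded.

yes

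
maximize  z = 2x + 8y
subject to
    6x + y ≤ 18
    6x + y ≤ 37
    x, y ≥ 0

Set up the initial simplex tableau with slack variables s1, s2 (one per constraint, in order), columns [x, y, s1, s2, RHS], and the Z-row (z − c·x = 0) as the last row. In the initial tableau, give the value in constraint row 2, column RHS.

The RHS of constraint 2 is b_2 = 37.

37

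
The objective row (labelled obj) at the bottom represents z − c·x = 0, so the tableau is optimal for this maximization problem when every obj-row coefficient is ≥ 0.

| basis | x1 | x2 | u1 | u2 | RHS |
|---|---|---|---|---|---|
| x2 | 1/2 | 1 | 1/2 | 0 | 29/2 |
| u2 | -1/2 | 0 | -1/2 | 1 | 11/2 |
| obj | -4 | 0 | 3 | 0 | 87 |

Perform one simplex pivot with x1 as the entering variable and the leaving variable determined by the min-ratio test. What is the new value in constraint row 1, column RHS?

29

Ratio test on column x1 — row 1: (29/2)/(1/2) = 29; row 2: entry -1/2 ≤ 0. Minimum is 29 at row 1 (x2 leaves); pivot element 1/2.
Divide row 1 by 1/2; eliminate column x1 from the other rows.
In the new row 1, the RHS entry is the old entry divided by the pivot: (29/2)/(1/2) = 29.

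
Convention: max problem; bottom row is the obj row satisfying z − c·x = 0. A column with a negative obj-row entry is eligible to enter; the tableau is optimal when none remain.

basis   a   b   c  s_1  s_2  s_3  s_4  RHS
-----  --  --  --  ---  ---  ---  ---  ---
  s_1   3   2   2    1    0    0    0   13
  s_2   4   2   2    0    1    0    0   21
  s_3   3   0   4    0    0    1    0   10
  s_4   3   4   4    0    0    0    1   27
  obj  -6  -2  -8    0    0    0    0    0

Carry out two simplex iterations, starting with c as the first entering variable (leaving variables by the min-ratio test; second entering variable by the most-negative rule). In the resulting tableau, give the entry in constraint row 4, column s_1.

Ratio test on column c — row 1: 13/2 = 13/2; row 2: 21/2 = 21/2; row 3: 10/4 = 5/2; row 4: 27/4 = 27/4. Minimum is 5/2 at row 3 (s_3 leaves); pivot element 4.
Divide row 3 by 4; eliminate column c from the other rows.
Second iteration: most negative obj-row entry is -2 in column b, so b enters.
Ratio test on column b — row 1: 8/2 = 4; row 2: 16/2 = 8; row 3: entry 0 ≤ 0; row 4: 17/4 = 17/4. Minimum is 4 at row 1 (s_1 leaves); pivot element 2.
Divide row 1 by 2; eliminate column b from the other rows.
After both pivots, the entry at constraint row 4, column s_1 is -2.

-2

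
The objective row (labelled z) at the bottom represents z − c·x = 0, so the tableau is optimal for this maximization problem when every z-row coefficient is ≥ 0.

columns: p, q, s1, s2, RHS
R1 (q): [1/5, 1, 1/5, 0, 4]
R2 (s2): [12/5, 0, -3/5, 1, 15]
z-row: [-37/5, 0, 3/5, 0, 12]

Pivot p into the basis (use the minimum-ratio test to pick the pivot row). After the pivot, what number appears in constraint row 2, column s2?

5/12

Ratio test on column p — row 1: 4/(1/5) = 20; row 2: 15/(12/5) = 25/4. Minimum is 25/4 at row 2 (s2 leaves); pivot element 12/5.
Divide row 2 by 12/5; eliminate column p from the other rows.
In the new row 2, the s2 entry is the old entry divided by the pivot: 1/(12/5) = 5/12.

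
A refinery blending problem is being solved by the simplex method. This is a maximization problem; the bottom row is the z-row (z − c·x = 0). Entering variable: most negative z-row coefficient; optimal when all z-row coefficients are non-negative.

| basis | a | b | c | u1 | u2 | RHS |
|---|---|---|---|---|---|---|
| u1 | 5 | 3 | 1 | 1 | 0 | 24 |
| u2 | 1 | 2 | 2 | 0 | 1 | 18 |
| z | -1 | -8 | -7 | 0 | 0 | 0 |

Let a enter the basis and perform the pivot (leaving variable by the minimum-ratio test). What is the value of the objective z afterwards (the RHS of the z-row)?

24/5

Ratio test on column a — row 1: 24/5 = 24/5; row 2: 18/1 = 18. Minimum is 24/5 at row 1 (u1 leaves); pivot element 5.
Pivot on row 1; the z-row RHS becomes 0 − (-1)·(24/5) = 24/5.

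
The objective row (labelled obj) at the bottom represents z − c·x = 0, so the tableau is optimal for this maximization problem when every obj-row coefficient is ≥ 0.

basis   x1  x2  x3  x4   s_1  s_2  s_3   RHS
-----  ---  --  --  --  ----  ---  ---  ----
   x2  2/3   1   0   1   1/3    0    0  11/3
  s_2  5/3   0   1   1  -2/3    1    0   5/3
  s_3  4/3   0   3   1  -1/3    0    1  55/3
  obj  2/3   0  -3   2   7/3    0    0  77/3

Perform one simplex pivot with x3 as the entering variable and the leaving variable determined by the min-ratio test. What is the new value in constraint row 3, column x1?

Ratio test on column x3 — row 1: entry 0 ≤ 0; row 2: (5/3)/1 = 5/3; row 3: (55/3)/3 = 55/9. Minimum is 5/3 at row 2 (s_2 leaves); pivot element 1.
Divide row 2 by 1; eliminate column x3 from the other rows.
Row 3 update in column x1: 4/3 − 3·(5/3) = -11/3.

-11/3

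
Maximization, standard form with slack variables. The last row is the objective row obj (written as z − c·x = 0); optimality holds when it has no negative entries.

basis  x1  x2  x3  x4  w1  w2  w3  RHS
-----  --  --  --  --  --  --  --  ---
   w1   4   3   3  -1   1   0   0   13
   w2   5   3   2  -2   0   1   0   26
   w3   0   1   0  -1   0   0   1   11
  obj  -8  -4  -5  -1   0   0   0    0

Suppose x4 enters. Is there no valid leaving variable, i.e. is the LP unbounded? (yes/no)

Every constraint-row entry in column x4 is ≤ 0, so increasing x4 is unbounded.

yes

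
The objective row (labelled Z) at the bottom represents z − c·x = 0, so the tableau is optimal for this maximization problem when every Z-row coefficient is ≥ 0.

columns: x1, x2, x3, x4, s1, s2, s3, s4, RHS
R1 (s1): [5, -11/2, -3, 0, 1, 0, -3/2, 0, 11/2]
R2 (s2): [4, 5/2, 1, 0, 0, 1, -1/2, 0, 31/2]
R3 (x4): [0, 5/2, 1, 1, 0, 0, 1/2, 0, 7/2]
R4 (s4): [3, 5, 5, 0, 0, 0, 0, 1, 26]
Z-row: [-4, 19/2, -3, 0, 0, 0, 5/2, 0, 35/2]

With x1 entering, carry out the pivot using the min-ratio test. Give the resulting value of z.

219/10

Ratio test on column x1 — row 1: (11/2)/5 = 11/10; row 2: (31/2)/4 = 31/8; row 3: entry 0 ≤ 0; row 4: 26/3 = 26/3. Minimum is 11/10 at row 1 (s1 leaves); pivot element 5.
Pivot on row 1; the Z-row RHS becomes 35/2 − (-4)·(11/10) = 219/10.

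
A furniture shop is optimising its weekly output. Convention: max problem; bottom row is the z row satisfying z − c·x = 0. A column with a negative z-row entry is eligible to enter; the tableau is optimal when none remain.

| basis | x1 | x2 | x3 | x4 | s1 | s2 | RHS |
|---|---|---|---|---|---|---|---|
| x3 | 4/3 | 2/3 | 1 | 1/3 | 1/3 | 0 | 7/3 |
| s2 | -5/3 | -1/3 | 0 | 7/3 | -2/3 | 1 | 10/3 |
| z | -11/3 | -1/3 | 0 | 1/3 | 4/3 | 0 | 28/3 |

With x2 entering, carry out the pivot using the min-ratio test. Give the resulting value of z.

Ratio test on column x2 — row 1: (7/3)/(2/3) = 7/2; row 2: entry -1/3 ≤ 0. Minimum is 7/2 at row 1 (x3 leaves); pivot element 2/3.
Pivot on row 1; the z-row RHS becomes 28/3 − (-1/3)·(7/2) = 21/2.

21/2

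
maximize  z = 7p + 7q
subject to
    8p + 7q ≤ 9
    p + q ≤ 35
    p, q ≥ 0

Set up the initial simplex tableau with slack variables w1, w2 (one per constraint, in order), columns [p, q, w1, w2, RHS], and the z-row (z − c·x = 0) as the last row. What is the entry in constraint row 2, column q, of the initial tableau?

Constraint 2 has coefficient 1 on q.

1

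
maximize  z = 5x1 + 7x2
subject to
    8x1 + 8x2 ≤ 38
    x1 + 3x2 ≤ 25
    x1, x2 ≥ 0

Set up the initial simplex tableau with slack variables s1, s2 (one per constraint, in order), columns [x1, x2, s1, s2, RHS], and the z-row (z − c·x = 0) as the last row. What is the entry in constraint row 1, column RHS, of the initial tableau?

The RHS of constraint 1 is b_1 = 38.

38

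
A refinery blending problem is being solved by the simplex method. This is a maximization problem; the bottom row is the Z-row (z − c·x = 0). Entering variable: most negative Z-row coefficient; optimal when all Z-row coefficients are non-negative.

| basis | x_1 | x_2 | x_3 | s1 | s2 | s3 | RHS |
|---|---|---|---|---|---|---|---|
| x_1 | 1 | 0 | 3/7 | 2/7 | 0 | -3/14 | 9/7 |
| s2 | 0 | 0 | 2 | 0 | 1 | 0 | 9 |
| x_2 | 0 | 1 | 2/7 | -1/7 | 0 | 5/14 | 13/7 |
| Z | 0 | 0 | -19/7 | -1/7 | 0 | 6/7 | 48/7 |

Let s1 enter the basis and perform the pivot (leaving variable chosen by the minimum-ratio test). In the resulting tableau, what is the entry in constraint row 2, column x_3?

2

Ratio test on column s1 — row 1: (9/7)/(2/7) = 9/2; row 2: entry 0 ≤ 0; row 3: entry -1/7 ≤ 0. Minimum is 9/2 at row 1 (x_1 leaves); pivot element 2/7.
Divide row 1 by 2/7; eliminate column s1 from the other rows.
Row 2 update in column x_3: 2 − 0·(3/2) = 2.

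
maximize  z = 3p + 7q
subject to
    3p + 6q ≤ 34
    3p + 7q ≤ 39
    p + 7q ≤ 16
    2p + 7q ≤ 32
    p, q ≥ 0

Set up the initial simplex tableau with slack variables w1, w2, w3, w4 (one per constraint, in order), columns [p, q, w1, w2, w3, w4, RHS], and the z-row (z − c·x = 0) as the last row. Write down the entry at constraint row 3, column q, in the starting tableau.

Constraint 3 has coefficient 7 on q.

7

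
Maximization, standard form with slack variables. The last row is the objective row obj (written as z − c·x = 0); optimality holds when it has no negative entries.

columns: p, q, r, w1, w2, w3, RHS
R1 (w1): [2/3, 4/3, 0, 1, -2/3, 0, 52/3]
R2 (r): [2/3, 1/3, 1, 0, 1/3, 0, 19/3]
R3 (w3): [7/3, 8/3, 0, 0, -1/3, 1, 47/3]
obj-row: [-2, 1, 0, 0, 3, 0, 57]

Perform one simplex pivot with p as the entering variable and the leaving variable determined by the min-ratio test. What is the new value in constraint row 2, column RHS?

Ratio test on column p — row 1: (52/3)/(2/3) = 26; row 2: (19/3)/(2/3) = 19/2; row 3: (47/3)/(7/3) = 47/7. Minimum is 47/7 at row 3 (w3 leaves); pivot element 7/3.
Divide row 3 by 7/3; eliminate column p from the other rows.
Row 2 update in column RHS: 19/3 − (2/3)·(47/7) = 13/7.

13/7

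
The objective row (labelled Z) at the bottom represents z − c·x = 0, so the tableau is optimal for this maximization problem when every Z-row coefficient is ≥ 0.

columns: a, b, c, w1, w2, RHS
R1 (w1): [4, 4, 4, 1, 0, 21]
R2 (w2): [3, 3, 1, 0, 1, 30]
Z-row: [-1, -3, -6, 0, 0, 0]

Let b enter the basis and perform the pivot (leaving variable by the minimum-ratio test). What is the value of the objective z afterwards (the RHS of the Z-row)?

Ratio test on column b — row 1: 21/4 = 21/4; row 2: 30/3 = 10. Minimum is 21/4 at row 1 (w1 leaves); pivot element 4.
Pivot on row 1; the Z-row RHS becomes 0 − (-3)·(21/4) = 63/4.

63/4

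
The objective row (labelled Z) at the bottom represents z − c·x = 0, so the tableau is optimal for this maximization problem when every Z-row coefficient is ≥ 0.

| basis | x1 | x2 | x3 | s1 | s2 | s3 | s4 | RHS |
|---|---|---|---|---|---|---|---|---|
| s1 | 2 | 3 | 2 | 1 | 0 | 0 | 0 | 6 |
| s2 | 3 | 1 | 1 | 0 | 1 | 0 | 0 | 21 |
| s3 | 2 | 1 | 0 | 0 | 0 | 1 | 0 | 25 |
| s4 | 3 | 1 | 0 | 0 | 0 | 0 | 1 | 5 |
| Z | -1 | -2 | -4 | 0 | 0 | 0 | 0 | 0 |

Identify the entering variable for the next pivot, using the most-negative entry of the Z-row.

Negative Z-row entries: x1: -1, x2: -2, x3: -4.
The most negative is -4 in column x3, so x3 enters.

x3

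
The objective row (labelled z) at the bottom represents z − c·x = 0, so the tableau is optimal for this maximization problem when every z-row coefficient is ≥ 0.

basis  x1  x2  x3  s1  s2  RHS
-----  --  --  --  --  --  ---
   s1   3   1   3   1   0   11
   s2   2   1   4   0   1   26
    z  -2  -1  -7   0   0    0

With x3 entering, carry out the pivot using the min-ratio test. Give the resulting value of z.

77/3

Ratio test on column x3 — row 1: 11/3 = 11/3; row 2: 26/4 = 13/2. Minimum is 11/3 at row 1 (s1 leaves); pivot element 3.
Pivot on row 1; the z-row RHS becomes 0 − (-7)·(11/3) = 77/3.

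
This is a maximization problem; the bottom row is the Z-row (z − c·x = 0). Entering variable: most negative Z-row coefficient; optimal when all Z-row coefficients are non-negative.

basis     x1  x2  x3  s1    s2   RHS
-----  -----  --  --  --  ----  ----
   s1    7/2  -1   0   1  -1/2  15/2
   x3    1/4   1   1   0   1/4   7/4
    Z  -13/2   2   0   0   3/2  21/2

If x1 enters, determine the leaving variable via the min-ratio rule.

s1

Column x1 entries and ratios — s1: (15/2)/(7/2) = 15/7; x3: (7/4)/(1/4) = 7.
Smallest ratio is 15/7 in the row of s1, so s1 leaves.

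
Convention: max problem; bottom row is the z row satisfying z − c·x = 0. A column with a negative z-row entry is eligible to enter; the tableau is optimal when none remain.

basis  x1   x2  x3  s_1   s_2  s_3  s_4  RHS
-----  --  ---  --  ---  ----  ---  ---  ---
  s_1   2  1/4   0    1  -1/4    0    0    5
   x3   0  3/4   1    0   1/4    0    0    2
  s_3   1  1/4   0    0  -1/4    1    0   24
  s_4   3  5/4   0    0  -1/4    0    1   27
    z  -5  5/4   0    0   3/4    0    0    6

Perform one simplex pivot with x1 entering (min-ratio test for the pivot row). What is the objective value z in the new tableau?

Ratio test on column x1 — row 1: 5/2 = 5/2; row 2: entry 0 ≤ 0; row 3: 24/1 = 24; row 4: 27/3 = 9. Minimum is 5/2 at row 1 (s_1 leaves); pivot element 2.
Pivot on row 1; the z-row RHS becomes 6 − (-5)·(5/2) = 37/2.

37/2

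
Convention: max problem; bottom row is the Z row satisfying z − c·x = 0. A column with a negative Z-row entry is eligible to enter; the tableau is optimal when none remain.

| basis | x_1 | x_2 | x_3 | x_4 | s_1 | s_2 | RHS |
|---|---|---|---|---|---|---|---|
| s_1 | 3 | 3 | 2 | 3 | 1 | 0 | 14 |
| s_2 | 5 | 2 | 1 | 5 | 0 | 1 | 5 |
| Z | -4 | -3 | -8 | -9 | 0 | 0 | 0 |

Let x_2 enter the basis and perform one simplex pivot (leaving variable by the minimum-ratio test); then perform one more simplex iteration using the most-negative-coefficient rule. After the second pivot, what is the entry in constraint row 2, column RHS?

Ratio test on column x_2 — row 1: 14/3 = 14/3; row 2: 5/2 = 5/2. Minimum is 5/2 at row 2 (s_2 leaves); pivot element 2.
Divide row 2 by 2; eliminate column x_2 from the other rows.
Second iteration: most negative Z-row entry is -13/2 in column x_3, so x_3 enters.
Ratio test on column x_3 — row 1: (13/2)/(1/2) = 13; row 2: (5/2)/(1/2) = 5. Minimum is 5 at row 2 (x_2 leaves); pivot element 1/2.
Divide row 2 by 1/2; eliminate column x_3 from the other rows.
After both pivots, the entry at constraint row 2, column RHS is 5.

5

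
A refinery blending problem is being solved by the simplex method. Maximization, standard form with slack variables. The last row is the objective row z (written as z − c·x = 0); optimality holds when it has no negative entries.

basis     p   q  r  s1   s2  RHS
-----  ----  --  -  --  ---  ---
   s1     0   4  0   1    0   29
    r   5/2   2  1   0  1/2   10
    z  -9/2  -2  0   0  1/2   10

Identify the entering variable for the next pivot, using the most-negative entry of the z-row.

p

Negative z-row entries: p: -9/2, q: -2.
The most negative is -9/2 in column p, so p enters.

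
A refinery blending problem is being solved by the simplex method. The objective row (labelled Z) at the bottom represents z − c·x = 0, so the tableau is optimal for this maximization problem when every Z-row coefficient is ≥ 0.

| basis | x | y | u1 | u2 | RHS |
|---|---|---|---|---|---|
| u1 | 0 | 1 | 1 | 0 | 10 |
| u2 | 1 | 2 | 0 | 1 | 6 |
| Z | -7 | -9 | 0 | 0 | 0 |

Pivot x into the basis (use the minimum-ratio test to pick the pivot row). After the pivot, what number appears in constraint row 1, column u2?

0

Ratio test on column x — row 1: entry 0 ≤ 0; row 2: 6/1 = 6. Minimum is 6 at row 2 (u2 leaves); pivot element 1.
Divide row 2 by 1; eliminate column x from the other rows.
Row 1 update in column u2: 0 − 0·1 = 0.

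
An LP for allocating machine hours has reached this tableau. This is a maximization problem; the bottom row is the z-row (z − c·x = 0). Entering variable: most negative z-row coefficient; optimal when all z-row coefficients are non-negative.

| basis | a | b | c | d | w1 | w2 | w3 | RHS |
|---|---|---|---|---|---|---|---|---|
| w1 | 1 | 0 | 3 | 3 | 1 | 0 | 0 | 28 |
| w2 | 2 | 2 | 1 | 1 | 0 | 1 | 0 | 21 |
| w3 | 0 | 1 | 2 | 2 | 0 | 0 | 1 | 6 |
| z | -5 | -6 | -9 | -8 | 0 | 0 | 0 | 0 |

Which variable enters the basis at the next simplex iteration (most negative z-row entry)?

c

Negative z-row entries: a: -5, b: -6, c: -9, d: -8.
The most negative is -9 in column c, so c enters.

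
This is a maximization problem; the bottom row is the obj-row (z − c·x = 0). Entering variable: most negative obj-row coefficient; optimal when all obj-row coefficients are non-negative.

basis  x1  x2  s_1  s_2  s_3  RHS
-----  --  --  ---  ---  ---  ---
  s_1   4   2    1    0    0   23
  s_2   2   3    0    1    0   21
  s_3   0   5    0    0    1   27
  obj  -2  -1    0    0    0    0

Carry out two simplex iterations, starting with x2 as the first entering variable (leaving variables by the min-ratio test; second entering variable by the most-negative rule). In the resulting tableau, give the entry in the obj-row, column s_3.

Ratio test on column x2 — row 1: 23/2 = 23/2; row 2: 21/3 = 7; row 3: 27/5 = 27/5. Minimum is 27/5 at row 3 (s_3 leaves); pivot element 5.
Divide row 3 by 5; eliminate column x2 from the other rows.
Second iteration: most negative obj-row entry is -2 in column x1, so x1 enters.
Ratio test on column x1 — row 1: (61/5)/4 = 61/20; row 2: (24/5)/2 = 12/5; row 3: entry 0 ≤ 0. Minimum is 12/5 at row 2 (s_2 leaves); pivot element 2.
Divide row 2 by 2; eliminate column x1 from the other rows.
After both pivots, the entry at the obj-row, column s_3 is -2/5.

-2/5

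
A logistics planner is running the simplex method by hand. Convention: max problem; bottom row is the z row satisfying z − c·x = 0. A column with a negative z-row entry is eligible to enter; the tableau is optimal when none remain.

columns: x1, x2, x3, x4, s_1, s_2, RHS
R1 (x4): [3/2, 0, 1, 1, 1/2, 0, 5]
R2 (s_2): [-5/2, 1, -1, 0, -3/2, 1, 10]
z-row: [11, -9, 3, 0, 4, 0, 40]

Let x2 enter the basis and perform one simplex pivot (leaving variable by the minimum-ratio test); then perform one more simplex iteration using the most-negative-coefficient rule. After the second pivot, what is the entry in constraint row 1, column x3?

Ratio test on column x2 — row 1: entry 0 ≤ 0; row 2: 10/1 = 10. Minimum is 10 at row 2 (s_2 leaves); pivot element 1.
Divide row 2 by 1; eliminate column x2 from the other rows.
Second iteration: most negative z-row entry is -23/2 in column x1, so x1 enters.
Ratio test on column x1 — row 1: 5/(3/2) = 10/3; row 2: entry -5/2 ≤ 0. Minimum is 10/3 at row 1 (x4 leaves); pivot element 3/2.
Divide row 1 by 3/2; eliminate column x1 from the other rows.
After both pivots, the entry at constraint row 1, column x3 is 2/3.

2/3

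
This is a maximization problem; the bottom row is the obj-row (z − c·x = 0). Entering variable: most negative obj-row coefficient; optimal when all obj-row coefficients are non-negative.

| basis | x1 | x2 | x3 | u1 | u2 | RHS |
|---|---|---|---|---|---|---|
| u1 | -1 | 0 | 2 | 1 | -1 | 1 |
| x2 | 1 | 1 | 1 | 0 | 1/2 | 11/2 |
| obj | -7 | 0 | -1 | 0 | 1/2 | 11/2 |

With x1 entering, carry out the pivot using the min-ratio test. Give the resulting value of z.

44

Ratio test on column x1 — row 1: entry -1 ≤ 0; row 2: (11/2)/1 = 11/2. Minimum is 11/2 at row 2 (x2 leaves); pivot element 1.
Pivot on row 2; the obj-row RHS becomes 11/2 − (-7)·(11/2) = 44.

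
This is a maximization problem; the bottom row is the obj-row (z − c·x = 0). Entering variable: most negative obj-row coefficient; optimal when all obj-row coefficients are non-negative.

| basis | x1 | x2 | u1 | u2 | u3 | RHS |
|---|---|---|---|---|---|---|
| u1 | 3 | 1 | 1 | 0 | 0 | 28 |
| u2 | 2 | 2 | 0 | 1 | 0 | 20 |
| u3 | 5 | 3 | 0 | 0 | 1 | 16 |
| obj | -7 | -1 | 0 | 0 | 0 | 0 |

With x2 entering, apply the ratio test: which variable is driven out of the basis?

u3

Column x2 entries and ratios — u1: 28/1 = 28; u2: 20/2 = 10; u3: 16/3 = 16/3.
Smallest ratio is 16/3 in the row of u3, so u3 leaves.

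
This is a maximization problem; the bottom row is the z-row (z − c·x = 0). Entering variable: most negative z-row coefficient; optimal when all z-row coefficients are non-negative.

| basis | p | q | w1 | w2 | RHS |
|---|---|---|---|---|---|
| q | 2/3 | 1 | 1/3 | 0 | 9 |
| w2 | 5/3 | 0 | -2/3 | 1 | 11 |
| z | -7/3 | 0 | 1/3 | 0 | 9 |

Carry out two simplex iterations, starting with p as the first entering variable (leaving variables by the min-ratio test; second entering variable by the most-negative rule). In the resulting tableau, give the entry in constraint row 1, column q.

5/3

Ratio test on column p — row 1: 9/(2/3) = 27/2; row 2: 11/(5/3) = 33/5. Minimum is 33/5 at row 2 (w2 leaves); pivot element 5/3.
Divide row 2 by 5/3; eliminate column p from the other rows.
Second iteration: most negative z-row entry is -3/5 in column w1, so w1 enters.
Ratio test on column w1 — row 1: (23/5)/(3/5) = 23/3; row 2: entry -2/5 ≤ 0. Minimum is 23/3 at row 1 (q leaves); pivot element 3/5.
Divide row 1 by 3/5; eliminate column w1 from the other rows.
After both pivots, the entry at constraint row 1, column q is 5/3.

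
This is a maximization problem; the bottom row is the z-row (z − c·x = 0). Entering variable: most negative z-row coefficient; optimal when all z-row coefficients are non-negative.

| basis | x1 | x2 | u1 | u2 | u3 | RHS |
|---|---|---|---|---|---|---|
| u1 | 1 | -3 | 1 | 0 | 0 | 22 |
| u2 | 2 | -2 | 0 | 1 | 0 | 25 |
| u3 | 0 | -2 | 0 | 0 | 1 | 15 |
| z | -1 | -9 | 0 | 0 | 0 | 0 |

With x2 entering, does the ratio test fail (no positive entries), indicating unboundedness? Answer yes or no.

Every constraint-row entry in column x2 is ≤ 0, so increasing x2 is unbounded.

yes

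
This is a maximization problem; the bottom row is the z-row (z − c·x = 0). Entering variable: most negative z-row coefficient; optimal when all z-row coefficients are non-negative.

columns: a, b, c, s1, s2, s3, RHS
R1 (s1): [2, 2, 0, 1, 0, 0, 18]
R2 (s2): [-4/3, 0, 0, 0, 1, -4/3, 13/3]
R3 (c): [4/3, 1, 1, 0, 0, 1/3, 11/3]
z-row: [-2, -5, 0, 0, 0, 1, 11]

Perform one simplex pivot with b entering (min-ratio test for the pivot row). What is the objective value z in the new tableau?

Ratio test on column b — row 1: 18/2 = 9; row 2: entry 0 ≤ 0; row 3: (11/3)/1 = 11/3. Minimum is 11/3 at row 3 (c leaves); pivot element 1.
Pivot on row 3; the z-row RHS becomes 11 − (-5)·(11/3) = 88/3.

88/3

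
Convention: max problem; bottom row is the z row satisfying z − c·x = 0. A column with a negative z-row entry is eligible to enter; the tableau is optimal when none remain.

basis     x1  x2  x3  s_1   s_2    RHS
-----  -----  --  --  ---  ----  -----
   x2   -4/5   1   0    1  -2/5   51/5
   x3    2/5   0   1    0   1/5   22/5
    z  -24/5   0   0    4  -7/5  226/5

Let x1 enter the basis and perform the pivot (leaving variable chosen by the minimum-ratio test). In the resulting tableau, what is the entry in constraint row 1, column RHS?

Ratio test on column x1 — row 1: entry -4/5 ≤ 0; row 2: (22/5)/(2/5) = 11. Minimum is 11 at row 2 (x3 leaves); pivot element 2/5.
Divide row 2 by 2/5; eliminate column x1 from the other rows.
Row 1 update in column RHS: 51/5 − (-4/5)·11 = 19.

19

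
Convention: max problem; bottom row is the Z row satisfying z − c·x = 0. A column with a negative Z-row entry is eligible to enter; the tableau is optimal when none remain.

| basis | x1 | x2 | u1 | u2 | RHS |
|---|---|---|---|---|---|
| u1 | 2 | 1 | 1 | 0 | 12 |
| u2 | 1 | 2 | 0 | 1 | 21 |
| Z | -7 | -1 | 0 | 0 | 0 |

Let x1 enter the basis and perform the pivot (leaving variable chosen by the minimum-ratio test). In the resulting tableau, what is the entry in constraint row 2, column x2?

3/2

Ratio test on column x1 — row 1: 12/2 = 6; row 2: 21/1 = 21. Minimum is 6 at row 1 (u1 leaves); pivot element 2.
Divide row 1 by 2; eliminate column x1 from the other rows.
Row 2 update in column x2: 2 − 1·(1/2) = 3/2.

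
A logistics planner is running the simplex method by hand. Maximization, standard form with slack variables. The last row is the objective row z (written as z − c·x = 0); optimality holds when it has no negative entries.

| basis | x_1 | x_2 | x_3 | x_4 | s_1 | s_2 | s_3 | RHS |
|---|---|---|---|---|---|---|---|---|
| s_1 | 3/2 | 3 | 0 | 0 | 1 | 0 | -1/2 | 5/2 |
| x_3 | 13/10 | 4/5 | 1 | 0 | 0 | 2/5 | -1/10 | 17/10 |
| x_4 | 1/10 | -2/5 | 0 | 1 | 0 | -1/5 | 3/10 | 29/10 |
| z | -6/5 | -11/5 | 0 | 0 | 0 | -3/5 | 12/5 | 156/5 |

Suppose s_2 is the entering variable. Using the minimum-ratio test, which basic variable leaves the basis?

Column s_2 entries and ratios — s_1: 0 ≤ 0, skip; x_3: (17/10)/(2/5) = 17/4; x_4: -1/5 ≤ 0, skip.
Smallest ratio is 17/4 in the row of x_3, so x_3 leaves.

x_3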